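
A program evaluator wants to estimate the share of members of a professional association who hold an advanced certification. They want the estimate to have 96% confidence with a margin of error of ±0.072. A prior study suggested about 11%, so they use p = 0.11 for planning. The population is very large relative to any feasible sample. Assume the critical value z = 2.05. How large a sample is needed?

With p = 0.11, p(1−p) = 0.0979.
n = z²·p(1−p)/E² = 2.05² × 0.0979 / 0.072² = 4.2025 × 0.0979 / 0.005184 ≈ 79.36.
Rounding up gives n = 80.

80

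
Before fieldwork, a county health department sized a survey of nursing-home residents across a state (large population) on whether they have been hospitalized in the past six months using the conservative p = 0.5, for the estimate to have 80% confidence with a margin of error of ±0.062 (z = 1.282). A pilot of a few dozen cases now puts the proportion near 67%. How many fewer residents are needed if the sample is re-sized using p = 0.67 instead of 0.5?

12

Conservative (p = 0.5): n = 1.282² × 0.25 / 0.062² ≈ 106.89 → 107.
Using p = 0.67: p(1−p) = 0.2211, so n = 1.282² × 0.2211 / 0.062² ≈ 94.53 → 95.
Reduction: 107 − 95 = 12.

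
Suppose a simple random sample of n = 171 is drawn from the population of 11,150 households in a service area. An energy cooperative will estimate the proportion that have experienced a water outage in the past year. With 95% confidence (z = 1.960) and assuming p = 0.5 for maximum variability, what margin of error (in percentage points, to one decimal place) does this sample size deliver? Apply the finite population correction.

7.4

Finite-population factor: (N−n)/(N−1) = (11150−171)/(11150−1) = 0.9848.
SE(p̂) = √[p(1−p)/n · (N−n)/(N−1)] = √[0.2500/171 × 0.9848] = 0.03794.
E = z × SE = 1.960 × 0.03794 = 0.07437 ≈ 7.4 percentage points.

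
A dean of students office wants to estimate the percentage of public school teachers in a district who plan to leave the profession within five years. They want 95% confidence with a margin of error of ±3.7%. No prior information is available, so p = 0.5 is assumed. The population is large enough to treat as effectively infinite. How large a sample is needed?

702

For 95% confidence, z = 1.960.
With p = 0.5, p(1−p) = 0.25.
n = z²·p(1−p)/E² = 1.960² × 0.2500 / 0.037² = 3.8416 × 0.2500 / 0.001369 ≈ 701.53.
Rounding up gives n = 702.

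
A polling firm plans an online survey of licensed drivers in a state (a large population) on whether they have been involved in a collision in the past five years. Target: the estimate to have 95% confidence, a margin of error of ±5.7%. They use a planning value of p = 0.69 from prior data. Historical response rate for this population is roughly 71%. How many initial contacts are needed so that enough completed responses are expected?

For 95% confidence, z = 1.960.
Completed interviews needed: n₀ = 1.960² × 0.2139 / 0.057² ≈ 252.91 → 253.
At a 71% response rate, contacts needed = 253 / 0.71 ≈ 356.34 → 357.

357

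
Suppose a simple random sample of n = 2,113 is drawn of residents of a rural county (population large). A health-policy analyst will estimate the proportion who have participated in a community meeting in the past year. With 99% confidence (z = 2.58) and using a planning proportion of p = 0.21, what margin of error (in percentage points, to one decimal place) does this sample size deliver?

SE(p̂) = √[p(1−p)/n] = √[0.1659/2113] = 0.00886.
E = z × SE = 2.58 × 0.00886 = 0.02286, or 2.3 percentage points.

2.3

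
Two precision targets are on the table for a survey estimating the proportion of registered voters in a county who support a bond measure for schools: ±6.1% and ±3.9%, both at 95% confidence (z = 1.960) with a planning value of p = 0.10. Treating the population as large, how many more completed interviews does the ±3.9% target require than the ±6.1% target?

At ±6.1%: n = 1.960² × 0.0900 / 0.061² ≈ 92.92 → 93.
At ±3.9%: n = 1.960² × 0.0900 / 0.039² ≈ 227.31 → 228.
Additional respondents: 228 − 93 = 135.

135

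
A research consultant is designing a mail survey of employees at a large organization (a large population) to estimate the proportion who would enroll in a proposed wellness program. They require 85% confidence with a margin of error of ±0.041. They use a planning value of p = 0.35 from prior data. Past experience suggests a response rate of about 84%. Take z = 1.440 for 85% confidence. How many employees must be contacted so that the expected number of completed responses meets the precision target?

335

Completed interviews needed: n₀ = 1.440² × 0.2275 / 0.041² ≈ 280.63 → 281.
At an 84% response rate, contacts needed = 281 / 0.84 ≈ 334.52 → 335.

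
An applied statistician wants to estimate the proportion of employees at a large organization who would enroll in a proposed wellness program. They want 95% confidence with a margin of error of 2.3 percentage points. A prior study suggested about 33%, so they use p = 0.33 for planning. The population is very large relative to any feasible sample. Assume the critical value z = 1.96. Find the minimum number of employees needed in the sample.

With p = 0.33, p(1−p) = 0.2211.
n = z²·p(1−p)/E² = 1.96² × 0.2211 / 0.023² = 3.8416 × 0.2211 / 0.000529 ≈ 1605.63.
Rounding up gives n = 1606.

1606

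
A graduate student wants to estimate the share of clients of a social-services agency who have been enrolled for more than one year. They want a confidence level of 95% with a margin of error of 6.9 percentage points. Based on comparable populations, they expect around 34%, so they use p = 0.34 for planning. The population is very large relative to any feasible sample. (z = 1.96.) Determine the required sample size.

With p = 0.34, p(1−p) = 0.2244.
n = z²·p(1−p)/E² = 1.96² × 0.2244 / 0.069² = 3.8416 × 0.2244 / 0.004761 ≈ 181.07.
Rounding up gives n = 182.

182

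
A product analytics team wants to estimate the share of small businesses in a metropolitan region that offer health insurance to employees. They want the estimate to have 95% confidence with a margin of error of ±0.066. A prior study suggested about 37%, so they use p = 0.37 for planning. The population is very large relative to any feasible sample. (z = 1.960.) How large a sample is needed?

206

With p = 0.37, p(1−p) = 0.2331.
n = z²·p(1−p)/E² = 1.960² × 0.2331 / 0.066² = 3.8416 × 0.2331 / 0.004356 ≈ 205.57.
Rounding up gives n = 206.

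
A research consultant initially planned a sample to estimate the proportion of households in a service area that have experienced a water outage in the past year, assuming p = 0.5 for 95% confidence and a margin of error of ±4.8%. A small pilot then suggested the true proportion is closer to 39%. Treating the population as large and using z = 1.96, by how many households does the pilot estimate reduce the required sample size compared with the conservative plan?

20

Conservative (p = 0.5): n = 1.96² × 0.25 / 0.048² ≈ 416.84 → 417.
Using p = 0.39: p(1−p) = 0.2379, so n = 1.96² × 0.2379 / 0.048² ≈ 396.67 → 397.
Reduction: 417 − 397 = 20.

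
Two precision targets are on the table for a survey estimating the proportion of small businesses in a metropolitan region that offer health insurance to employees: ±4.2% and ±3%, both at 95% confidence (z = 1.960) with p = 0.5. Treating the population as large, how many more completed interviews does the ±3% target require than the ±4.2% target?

523

At ±4.2%: n = 1.960² × 0.2500 / 0.042² ≈ 544.44 → 545.
At ±3%: n = 1.960² × 0.2500 / 0.030² ≈ 1067.11 → 1068.
Additional respondents: 1068 − 545 = 523.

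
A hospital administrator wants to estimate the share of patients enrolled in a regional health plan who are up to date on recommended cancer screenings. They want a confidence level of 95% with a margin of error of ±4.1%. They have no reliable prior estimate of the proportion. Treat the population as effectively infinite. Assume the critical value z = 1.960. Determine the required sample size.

With no prior estimate, use p = 0.5, giving p(1−p) = 0.25.
n = z²·p(1−p)/E² = 1.960² × 0.2500 / 0.041² = 3.8416 × 0.2500 / 0.001681 ≈ 571.33.
Rounding up gives n = 572.

572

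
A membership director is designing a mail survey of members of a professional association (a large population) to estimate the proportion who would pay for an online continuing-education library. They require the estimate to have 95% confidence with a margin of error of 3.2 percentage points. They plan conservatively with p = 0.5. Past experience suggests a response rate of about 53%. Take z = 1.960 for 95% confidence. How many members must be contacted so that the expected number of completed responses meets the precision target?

Completed interviews needed: n₀ = 1.960² × 0.2500 / 0.032² ≈ 937.89 → 938.
At a 53% response rate, contacts needed = 938 / 0.53 ≈ 1769.81 → 1770.

1770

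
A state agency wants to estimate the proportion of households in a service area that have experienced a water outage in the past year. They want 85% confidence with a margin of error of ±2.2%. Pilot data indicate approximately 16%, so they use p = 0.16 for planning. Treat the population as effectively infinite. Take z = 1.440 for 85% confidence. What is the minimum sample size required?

With p = 0.16, p(1−p) = 0.1344.
n = z²·p(1−p)/E² = 1.440² × 0.1344 / 0.022² = 2.0736 × 0.1344 / 0.000484 ≈ 575.81.
Rounding up gives n = 576.

576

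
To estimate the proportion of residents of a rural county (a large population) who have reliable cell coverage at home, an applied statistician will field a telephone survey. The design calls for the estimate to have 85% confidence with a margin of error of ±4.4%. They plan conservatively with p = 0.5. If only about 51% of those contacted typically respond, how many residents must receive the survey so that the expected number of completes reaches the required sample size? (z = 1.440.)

526

Completed interviews needed: n₀ = 1.440² × 0.2500 / 0.044² ≈ 267.77 → 268.
At a 51% response rate, contacts needed = 268 / 0.51 ≈ 525.49 → 526.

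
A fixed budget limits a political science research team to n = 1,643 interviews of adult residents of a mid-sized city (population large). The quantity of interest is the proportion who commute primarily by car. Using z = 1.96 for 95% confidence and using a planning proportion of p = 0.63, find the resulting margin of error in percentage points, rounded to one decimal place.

SE(p̂) = √[p(1−p)/n] = √[0.2331/1643] = 0.01191.
E = z × SE = 1.96 × 0.01191 = 0.02335, or 2.3 percentage points.

2.3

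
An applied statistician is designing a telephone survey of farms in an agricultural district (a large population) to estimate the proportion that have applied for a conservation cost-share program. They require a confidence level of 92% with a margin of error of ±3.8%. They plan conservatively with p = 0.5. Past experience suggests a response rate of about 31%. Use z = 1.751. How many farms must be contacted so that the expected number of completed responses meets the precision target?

1713

Completed interviews needed: n₀ = 1.751² × 0.2500 / 0.038² ≈ 530.82 → 531.
At a 31% response rate, contacts needed = 531 / 0.31 ≈ 1712.90 → 1713.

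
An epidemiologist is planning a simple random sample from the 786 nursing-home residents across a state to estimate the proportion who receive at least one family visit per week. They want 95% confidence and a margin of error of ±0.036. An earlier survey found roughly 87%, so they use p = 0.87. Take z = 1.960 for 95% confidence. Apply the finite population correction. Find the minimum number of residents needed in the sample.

236

Unadjusted: n₀ = 1.960² × 0.87 × 0.13 / 0.036² ≈ 335.25, so n₀ = 336.
Finite population correction with N = 786: n = n₀ / (1 + (n₀−1)/N) = 336 / (1 + 335/786) = 336 / 1.4262 ≈ 235.59.
Rounding up, n = 236.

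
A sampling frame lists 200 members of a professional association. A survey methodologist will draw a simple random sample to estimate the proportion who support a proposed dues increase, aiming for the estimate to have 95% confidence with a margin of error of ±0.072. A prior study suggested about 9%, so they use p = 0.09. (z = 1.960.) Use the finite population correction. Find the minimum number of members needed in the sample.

47

Unadjusted: n₀ = 1.960² × 0.09 × 0.91 / 0.072² ≈ 60.69, so n₀ = 61.
Finite population correction with N = 200: n = n₀ / (1 + (n₀−1)/N) = 61 / (1 + 60/200) = 61 / 1.3000 ≈ 46.92.
Rounding up, n = 47.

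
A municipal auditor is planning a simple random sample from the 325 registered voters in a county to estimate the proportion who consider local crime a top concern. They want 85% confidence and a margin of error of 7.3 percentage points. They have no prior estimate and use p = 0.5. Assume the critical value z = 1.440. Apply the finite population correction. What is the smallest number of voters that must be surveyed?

76

Unadjusted: n₀ = 1.440² × 0.50 × 0.50 / 0.073² ≈ 97.28, so n₀ = 98.
Finite population correction with N = 325: n = n₀ / (1 + (n₀−1)/N) = 98 / (1 + 97/325) = 98 / 1.2985 ≈ 75.47.
Rounding up, n = 76.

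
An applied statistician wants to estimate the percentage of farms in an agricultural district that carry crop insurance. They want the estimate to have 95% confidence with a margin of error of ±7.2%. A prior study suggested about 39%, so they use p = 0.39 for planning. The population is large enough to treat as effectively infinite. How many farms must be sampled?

177

For 95% confidence, z = 1.96.
With p = 0.39, p(1−p) = 0.2379.
n = z²·p(1−p)/E² = 1.96² × 0.2379 / 0.072² = 3.8416 × 0.2379 / 0.005184 ≈ 176.30.
Rounding up gives n = 177.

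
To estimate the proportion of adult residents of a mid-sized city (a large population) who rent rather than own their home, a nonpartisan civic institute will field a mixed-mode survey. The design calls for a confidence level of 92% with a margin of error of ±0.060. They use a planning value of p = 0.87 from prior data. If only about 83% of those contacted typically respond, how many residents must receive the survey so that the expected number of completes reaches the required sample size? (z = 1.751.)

Completed interviews needed: n₀ = 1.751² × 0.1131 / 0.060² ≈ 96.32 → 97.
At an 83% response rate, contacts needed = 97 / 0.83 ≈ 116.87 → 117.

117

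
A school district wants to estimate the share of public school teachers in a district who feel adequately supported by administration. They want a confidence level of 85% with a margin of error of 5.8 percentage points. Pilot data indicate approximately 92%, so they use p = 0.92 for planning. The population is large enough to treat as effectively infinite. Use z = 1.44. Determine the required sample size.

46

With p = 0.92, p(1−p) = 0.0736.
n = z²·p(1−p)/E² = 1.44² × 0.0736 / 0.058² = 2.0736 × 0.0736 / 0.003364 ≈ 45.37.
Rounding up gives n = 46.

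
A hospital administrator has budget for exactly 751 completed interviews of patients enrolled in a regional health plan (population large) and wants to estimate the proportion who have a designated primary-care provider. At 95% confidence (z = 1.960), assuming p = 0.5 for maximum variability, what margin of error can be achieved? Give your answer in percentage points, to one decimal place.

SE(p̂) = √[p(1−p)/n] = √[0.2500/751] = 0.01825.
E = z × SE = 1.960 × 0.01825 = 0.03576, or 3.6 percentage points.

3.6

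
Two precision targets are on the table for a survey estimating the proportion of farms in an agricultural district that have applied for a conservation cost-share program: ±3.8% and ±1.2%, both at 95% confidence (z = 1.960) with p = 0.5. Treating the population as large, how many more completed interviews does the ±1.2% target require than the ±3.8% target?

6004

At ±3.8%: n = 1.960² × 0.2500 / 0.038² ≈ 665.10 → 666.
At ±1.2%: n = 1.960² × 0.2500 / 0.012² ≈ 6669.44 → 6670.
Additional respondents: 6670 − 666 = 6004.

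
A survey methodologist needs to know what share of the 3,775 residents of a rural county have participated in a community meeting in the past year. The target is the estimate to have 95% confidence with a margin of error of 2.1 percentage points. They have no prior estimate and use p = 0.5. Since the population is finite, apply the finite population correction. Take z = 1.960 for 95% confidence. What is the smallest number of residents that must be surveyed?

Unadjusted: n₀ = 1.960² × 0.50 × 0.50 / 0.021² ≈ 2177.78, so n₀ = 2178.
Finite population correction with N = 3,775: n = n₀ / (1 + (n₀−1)/N) = 2178 / (1 + 2177/3775) = 2178 / 1.5767 ≈ 1381.38.
Rounding up, n = 1382.

1382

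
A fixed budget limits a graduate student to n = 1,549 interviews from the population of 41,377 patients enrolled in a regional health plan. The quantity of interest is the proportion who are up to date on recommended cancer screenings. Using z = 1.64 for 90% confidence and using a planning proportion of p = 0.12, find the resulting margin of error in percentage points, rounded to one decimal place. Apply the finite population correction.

Finite-population factor: (N−n)/(N−1) = (41377−1549)/(41377−1) = 0.9626.
SE(p̂) = √[p(1−p)/n · (N−n)/(N−1)] = √[0.1056/1549 × 0.9626] = 0.00810.
E = z × SE = 1.64 × 0.00810 = 0.01329 ≈ 1.3 percentage points.

1.3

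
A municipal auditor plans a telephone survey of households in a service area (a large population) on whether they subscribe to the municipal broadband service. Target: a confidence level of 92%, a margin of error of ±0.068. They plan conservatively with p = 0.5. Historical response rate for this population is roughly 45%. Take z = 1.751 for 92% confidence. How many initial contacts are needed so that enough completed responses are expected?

Completed interviews needed: n₀ = 1.751² × 0.2500 / 0.068² ≈ 165.77 → 166.
At a 45% response rate, contacts needed = 166 / 0.45 ≈ 368.89 → 369.

369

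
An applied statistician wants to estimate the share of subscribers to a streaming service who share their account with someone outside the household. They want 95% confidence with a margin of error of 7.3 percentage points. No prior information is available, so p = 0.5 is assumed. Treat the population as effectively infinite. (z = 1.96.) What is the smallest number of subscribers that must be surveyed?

With p = 0.5, p(1−p) = 0.25.
n = z²·p(1−p)/E² = 1.96² × 0.2500 / 0.073² = 3.8416 × 0.2500 / 0.005329 ≈ 180.22.
Rounding up gives n = 181.

181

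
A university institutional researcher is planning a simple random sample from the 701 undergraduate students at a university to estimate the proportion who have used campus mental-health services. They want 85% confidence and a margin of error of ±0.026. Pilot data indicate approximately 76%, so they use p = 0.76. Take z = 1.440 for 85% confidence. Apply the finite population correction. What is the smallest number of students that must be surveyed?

312

Unadjusted: n₀ = 1.440² × 0.76 × 0.24 / 0.026² ≈ 559.50, so n₀ = 560.
Finite population correction with N = 701: n = n₀ / (1 + (n₀−1)/N) = 560 / (1 + 559/701) = 560 / 1.7974 ≈ 311.56.
Rounding up, n = 312.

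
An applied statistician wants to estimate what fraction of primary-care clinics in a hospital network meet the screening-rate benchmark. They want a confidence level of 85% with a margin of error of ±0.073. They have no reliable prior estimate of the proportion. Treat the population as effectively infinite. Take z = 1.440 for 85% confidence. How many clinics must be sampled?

With no prior estimate, use p = 0.5, giving p(1−p) = 0.25.
n = z²·p(1−p)/E² = 1.440² × 0.2500 / 0.073² = 2.0736 × 0.2500 / 0.005329 ≈ 97.28.
Rounding up gives n = 98.

98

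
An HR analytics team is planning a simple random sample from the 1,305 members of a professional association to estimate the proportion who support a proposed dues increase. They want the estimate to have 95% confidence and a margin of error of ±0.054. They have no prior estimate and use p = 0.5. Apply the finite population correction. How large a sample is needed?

For 95% confidence, z = 1.960.
Unadjusted: n₀ = 1.960² × 0.50 × 0.50 / 0.054² ≈ 329.36, so n₀ = 330.
Finite population correction with N = 1,305: n = n₀ / (1 + (n₀−1)/N) = 330 / (1 + 329/1305) = 330 / 1.2521 ≈ 263.56.
Rounding up, n = 264.

264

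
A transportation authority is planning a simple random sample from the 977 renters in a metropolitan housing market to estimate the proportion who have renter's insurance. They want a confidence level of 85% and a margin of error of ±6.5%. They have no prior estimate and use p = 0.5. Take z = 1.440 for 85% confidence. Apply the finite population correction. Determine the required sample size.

Unadjusted: n₀ = 1.440² × 0.50 × 0.50 / 0.065² ≈ 122.70, so n₀ = 123.
Finite population correction with N = 977: n = n₀ / (1 + (n₀−1)/N) = 123 / (1 + 122/977) = 123 / 1.1249 ≈ 109.35.
Rounding up, n = 110.

110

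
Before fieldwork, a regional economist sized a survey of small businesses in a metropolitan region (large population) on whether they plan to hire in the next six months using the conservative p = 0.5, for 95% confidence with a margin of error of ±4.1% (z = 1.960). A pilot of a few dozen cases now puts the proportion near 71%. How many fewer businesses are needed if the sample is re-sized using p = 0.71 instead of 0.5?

101

Conservative (p = 0.5): n = 1.960² × 0.25 / 0.041² ≈ 571.33 → 572.
Using p = 0.71: p(1−p) = 0.2059, so n = 1.960² × 0.2059 / 0.041² ≈ 470.54 → 471.
Reduction: 572 − 471 = 101.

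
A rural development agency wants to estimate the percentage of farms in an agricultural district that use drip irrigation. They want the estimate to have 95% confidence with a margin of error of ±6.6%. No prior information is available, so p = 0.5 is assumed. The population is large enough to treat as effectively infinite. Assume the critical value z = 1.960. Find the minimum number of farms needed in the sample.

With p = 0.5, p(1−p) = 0.25.
n = z²·p(1−p)/E² = 1.960² × 0.2500 / 0.066² = 3.8416 × 0.2500 / 0.004356 ≈ 220.48.
Rounding up gives n = 221.

221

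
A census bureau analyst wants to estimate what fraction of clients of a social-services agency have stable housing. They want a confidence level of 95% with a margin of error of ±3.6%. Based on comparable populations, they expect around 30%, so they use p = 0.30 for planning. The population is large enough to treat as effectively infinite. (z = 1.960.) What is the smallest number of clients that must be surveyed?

With p = 0.30, p(1−p) = 0.2100.
n = z²·p(1−p)/E² = 1.960² × 0.2100 / 0.036² = 3.8416 × 0.2100 / 0.001296 ≈ 622.48.
Rounding up gives n = 623.

623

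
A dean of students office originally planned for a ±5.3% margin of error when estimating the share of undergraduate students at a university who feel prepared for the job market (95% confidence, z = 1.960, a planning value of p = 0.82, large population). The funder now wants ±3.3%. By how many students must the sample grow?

At ±5.3%: n = 1.960² × 0.1476 / 0.053² ≈ 201.86 → 202.
At ±3.3%: n = 1.960² × 0.1476 / 0.033² ≈ 520.68 → 521.
Additional respondents: 521 − 202 = 319.

319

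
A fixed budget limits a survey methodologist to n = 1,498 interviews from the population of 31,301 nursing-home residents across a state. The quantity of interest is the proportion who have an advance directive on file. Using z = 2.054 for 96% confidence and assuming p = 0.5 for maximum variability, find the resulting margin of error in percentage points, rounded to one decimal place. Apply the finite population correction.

Finite-population factor: (N−n)/(N−1) = (31301−1498)/(31301−1) = 0.9522.
SE(p̂) = √[p(1−p)/n · (N−n)/(N−1)] = √[0.2500/1498 × 0.9522] = 0.01261.
E = z × SE = 2.054 × 0.01261 = 0.02589 ≈ 2.6 percentage points.

2.6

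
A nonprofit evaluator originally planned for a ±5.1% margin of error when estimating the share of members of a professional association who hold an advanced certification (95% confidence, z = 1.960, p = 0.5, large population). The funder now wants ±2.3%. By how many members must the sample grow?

At ±5.1%: n = 1.960² × 0.2500 / 0.051² ≈ 369.24 → 370.
At ±2.3%: n = 1.960² × 0.2500 / 0.023² ≈ 1815.50 → 1816.
Additional respondents: 1816 − 370 = 1446.

1446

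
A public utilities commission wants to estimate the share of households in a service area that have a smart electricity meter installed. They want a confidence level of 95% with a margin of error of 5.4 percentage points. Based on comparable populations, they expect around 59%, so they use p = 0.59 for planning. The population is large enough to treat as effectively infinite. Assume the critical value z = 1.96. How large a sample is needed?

319

With p = 0.59, p(1−p) = 0.2419.
n = z²·p(1−p)/E² = 1.96² × 0.2419 / 0.054² = 3.8416 × 0.2419 / 0.002916 ≈ 318.68.
Rounding up gives n = 319.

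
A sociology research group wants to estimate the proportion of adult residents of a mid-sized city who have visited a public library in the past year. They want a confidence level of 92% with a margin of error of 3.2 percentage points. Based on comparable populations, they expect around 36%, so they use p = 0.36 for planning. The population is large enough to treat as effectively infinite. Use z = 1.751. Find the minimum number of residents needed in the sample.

With p = 0.36, p(1−p) = 0.2304.
n = z²·p(1−p)/E² = 1.751² × 0.2304 / 0.032² = 3.0660 × 0.2304 / 0.001024 ≈ 689.85.
Rounding up gives n = 690.

690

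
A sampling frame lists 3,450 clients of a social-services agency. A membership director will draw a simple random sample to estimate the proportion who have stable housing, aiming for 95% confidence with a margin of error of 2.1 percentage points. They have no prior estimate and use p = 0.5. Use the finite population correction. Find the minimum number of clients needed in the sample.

For 95% confidence, z = 1.960.
Unadjusted: n₀ = 1.960² × 0.50 × 0.50 / 0.021² ≈ 2177.78, so n₀ = 2178.
Finite population correction with N = 3,450: n = n₀ / (1 + (n₀−1)/N) = 2178 / (1 + 2177/3450) = 2178 / 1.6310 ≈ 1335.37.
Rounding up, n = 1336.

1336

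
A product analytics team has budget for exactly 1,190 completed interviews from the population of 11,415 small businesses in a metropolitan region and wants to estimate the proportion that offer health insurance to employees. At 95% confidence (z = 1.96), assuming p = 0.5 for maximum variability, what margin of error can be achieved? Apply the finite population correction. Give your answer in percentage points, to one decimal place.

Finite-population factor: (N−n)/(N−1) = (11415−1190)/(11415−1) = 0.8958.
SE(p̂) = √[p(1−p)/n · (N−n)/(N−1)] = √[0.2500/1190 × 0.8958] = 0.01372.
E = z × SE = 1.96 × 0.01372 = 0.02689 ≈ 2.7 percentage points.

2.7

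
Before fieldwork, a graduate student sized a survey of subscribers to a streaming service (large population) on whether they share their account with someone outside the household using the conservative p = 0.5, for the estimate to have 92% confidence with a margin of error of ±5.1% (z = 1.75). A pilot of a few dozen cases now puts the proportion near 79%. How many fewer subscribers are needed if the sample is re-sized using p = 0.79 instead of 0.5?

Conservative (p = 0.5): n = 1.75² × 0.25 / 0.051² ≈ 294.36 → 295.
Using p = 0.79: p(1−p) = 0.1659, so n = 1.75² × 0.1659 / 0.051² ≈ 195.34 → 196.
Reduction: 295 − 196 = 99.

99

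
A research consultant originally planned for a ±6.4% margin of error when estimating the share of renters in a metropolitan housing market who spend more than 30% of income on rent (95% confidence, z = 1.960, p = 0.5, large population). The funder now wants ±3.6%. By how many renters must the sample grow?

507

At ±6.4%: n = 1.960² × 0.2500 / 0.064² ≈ 234.47 → 235.
At ±3.6%: n = 1.960² × 0.2500 / 0.036² ≈ 741.05 → 742.
Additional respondents: 742 − 235 = 507.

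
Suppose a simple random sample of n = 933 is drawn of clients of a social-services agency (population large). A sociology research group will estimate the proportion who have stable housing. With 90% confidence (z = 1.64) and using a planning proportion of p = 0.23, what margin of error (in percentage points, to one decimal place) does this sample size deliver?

SE(p̂) = √[p(1−p)/n] = √[0.1771/933] = 0.01378.
E = z × SE = 1.64 × 0.01378 = 0.02259, or 2.3 percentage points.

2.3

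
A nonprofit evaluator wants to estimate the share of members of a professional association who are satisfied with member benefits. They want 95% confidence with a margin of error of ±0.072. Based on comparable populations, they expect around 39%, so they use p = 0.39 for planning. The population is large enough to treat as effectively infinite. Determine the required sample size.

For 95% confidence, z = 1.960.
With p = 0.39, p(1−p) = 0.2379.
n = z²·p(1−p)/E² = 1.960² × 0.2379 / 0.072² = 3.8416 × 0.2379 / 0.005184 ≈ 176.30.
Rounding up gives n = 177.

177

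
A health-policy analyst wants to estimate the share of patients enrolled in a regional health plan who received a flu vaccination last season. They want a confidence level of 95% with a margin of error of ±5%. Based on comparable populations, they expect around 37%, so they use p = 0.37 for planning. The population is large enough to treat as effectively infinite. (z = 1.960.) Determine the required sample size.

With p = 0.37, p(1−p) = 0.2331.
n = z²·p(1−p)/E² = 1.960² × 0.2331 / 0.050² = 3.8416 × 0.2331 / 0.002500 ≈ 358.19.
Rounding up gives n = 359.

359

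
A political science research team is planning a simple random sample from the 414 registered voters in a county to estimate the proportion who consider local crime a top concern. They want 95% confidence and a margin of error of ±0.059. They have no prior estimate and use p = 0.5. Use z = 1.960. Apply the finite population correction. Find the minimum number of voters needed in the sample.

Unadjusted: n₀ = 1.960² × 0.50 × 0.50 / 0.059² ≈ 275.90, so n₀ = 276.
Finite population correction with N = 414: n = n₀ / (1 + (n₀−1)/N) = 276 / (1 + 275/414) = 276 / 1.6643 ≈ 165.84.
Rounding up, n = 166.

166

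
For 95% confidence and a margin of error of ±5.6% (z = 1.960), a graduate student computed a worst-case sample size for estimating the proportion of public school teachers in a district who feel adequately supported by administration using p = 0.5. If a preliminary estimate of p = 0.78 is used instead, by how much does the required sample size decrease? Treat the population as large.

Conservative (p = 0.5): n = 1.960² × 0.25 / 0.056² ≈ 306.25 → 307.
Using p = 0.78: p(1−p) = 0.1716, so n = 1.960² × 0.1716 / 0.056² ≈ 210.21 → 211.
Reduction: 307 − 211 = 96.

96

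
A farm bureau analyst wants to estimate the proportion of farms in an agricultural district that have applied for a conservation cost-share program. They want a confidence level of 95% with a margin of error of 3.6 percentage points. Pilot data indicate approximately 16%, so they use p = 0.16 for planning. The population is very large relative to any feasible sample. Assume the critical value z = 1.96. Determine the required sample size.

399

With p = 0.16, p(1−p) = 0.1344.
n = z²·p(1−p)/E² = 1.96² × 0.1344 / 0.036² = 3.8416 × 0.1344 / 0.001296 ≈ 398.39.
Rounding up gives n = 399.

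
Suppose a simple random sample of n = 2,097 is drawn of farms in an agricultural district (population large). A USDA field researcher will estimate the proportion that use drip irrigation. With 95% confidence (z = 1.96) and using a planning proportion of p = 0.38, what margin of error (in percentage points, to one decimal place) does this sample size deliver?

2.1

SE(p̂) = √[p(1−p)/n] = √[0.2356/2097] = 0.01060.
E = z × SE = 1.96 × 0.01060 = 0.02078, or 2.1 percentage points.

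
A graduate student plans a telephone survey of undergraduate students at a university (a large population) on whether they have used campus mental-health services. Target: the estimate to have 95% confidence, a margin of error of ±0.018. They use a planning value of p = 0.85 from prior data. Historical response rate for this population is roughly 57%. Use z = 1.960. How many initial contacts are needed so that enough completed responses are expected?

2653

Completed interviews needed: n₀ = 1.960² × 0.1275 / 0.018² ≈ 1511.74 → 1512.
At a 57% response rate, contacts needed = 1512 / 0.57 ≈ 2652.63 → 2653.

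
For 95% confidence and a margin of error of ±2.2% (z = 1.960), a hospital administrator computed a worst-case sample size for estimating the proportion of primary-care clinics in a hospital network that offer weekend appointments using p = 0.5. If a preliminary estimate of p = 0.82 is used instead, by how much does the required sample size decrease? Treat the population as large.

Conservative (p = 0.5): n = 1.960² × 0.25 / 0.022² ≈ 1984.30 → 1985.
Using p = 0.82: p(1−p) = 0.1476, so n = 1.960² × 0.1476 / 0.022² ≈ 1171.53 → 1172.
Reduction: 1985 − 1172 = 813.

813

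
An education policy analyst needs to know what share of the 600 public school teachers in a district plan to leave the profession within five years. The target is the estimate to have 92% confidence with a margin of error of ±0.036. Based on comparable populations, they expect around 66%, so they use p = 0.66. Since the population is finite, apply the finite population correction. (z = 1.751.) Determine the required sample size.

282

Unadjusted: n₀ = 1.751² × 0.66 × 0.34 / 0.036² ≈ 530.87, so n₀ = 531.
Finite population correction with N = 600: n = n₀ / (1 + (n₀−1)/N) = 531 / (1 + 530/600) = 531 / 1.8833 ≈ 281.95.
Rounding up, n = 282.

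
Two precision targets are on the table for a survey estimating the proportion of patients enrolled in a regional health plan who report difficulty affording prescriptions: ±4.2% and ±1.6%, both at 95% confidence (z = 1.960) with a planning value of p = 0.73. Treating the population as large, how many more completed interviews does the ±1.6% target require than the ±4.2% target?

2528

At ±4.2%: n = 1.960² × 0.1971 / 0.042² ≈ 429.24 → 430.
At ±1.6%: n = 1.960² × 0.1971 / 0.016² ≈ 2957.73 → 2958.
Additional respondents: 2958 − 430 = 2528.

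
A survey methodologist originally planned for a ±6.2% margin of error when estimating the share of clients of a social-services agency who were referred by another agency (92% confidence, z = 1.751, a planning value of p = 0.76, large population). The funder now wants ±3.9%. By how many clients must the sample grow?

222

At ±6.2%: n = 1.751² × 0.1824 / 0.062² ≈ 145.48 → 146.
At ±3.9%: n = 1.751² × 0.1824 / 0.039² ≈ 367.68 → 368.
Additional respondents: 368 − 146 = 222.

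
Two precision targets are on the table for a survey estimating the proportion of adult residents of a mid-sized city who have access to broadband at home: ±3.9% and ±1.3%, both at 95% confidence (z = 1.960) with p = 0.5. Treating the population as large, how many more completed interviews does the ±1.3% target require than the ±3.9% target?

5051

At ±3.9%: n = 1.960² × 0.2500 / 0.039² ≈ 631.43 → 632.
At ±1.3%: n = 1.960² × 0.2500 / 0.013² ≈ 5682.84 → 5683.
Additional respondents: 5683 − 632 = 5051.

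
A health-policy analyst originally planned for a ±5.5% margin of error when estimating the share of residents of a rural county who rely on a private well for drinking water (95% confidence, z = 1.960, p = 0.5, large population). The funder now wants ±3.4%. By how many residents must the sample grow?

513

At ±5.5%: n = 1.960² × 0.2500 / 0.055² ≈ 317.49 → 318.
At ±3.4%: n = 1.960² × 0.2500 / 0.034² ≈ 830.80 → 831.
Additional respondents: 831 − 318 = 513.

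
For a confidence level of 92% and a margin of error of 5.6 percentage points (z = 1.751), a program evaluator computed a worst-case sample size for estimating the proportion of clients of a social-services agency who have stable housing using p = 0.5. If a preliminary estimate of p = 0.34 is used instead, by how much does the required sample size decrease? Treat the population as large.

Conservative (p = 0.5): n = 1.751² × 0.25 / 0.056² ≈ 244.42 → 245.
Using p = 0.34: p(1−p) = 0.2244, so n = 1.751² × 0.2244 / 0.056² ≈ 219.39 → 220.
Reduction: 245 − 220 = 25.

25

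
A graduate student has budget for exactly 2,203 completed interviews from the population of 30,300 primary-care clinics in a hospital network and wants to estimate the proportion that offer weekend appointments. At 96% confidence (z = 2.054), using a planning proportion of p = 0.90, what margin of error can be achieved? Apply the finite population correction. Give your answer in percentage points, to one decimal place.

1.3

Finite-population factor: (N−n)/(N−1) = (30300−2203)/(30300−1) = 0.9273.
SE(p̂) = √[p(1−p)/n · (N−n)/(N−1)] = √[0.0900/2203 × 0.9273] = 0.00616.
E = z × SE = 2.054 × 0.00616 = 0.01264 ≈ 1.3 percentage points.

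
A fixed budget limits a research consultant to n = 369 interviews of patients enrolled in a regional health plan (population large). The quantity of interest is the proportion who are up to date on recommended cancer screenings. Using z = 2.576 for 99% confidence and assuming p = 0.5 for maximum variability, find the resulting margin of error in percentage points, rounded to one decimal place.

SE(p̂) = √[p(1−p)/n] = √[0.2500/369] = 0.02603.
E = z × SE = 2.576 × 0.02603 = 0.06705, or 6.7 percentage points.

6.7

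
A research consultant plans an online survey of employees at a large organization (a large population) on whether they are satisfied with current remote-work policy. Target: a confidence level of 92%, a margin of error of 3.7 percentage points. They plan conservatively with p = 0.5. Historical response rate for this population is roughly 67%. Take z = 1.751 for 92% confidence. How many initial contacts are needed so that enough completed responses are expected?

Completed interviews needed: n₀ = 1.751² × 0.2500 / 0.037² ≈ 559.90 → 560.
At a 67% response rate, contacts needed = 560 / 0.67 ≈ 835.82 → 836.

836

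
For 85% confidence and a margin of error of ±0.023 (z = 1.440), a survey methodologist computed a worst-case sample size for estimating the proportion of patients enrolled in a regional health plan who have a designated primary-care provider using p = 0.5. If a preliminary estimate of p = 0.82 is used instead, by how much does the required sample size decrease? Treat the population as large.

Conservative (p = 0.5): n = 1.440² × 0.25 / 0.023² ≈ 979.96 → 980.
Using p = 0.82: p(1−p) = 0.1476, so n = 1.440² × 0.1476 / 0.023² ≈ 578.57 → 579.
Reduction: 980 − 579 = 401.

401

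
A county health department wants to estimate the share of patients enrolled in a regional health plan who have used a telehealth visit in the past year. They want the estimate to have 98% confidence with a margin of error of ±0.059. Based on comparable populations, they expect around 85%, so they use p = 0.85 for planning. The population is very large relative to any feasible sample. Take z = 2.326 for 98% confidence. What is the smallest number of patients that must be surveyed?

With p = 0.85, p(1−p) = 0.1275.
n = z²·p(1−p)/E² = 2.326² × 0.1275 / 0.059² = 5.4103 × 0.1275 / 0.003481 ≈ 198.16.
Rounding up gives n = 199.

199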